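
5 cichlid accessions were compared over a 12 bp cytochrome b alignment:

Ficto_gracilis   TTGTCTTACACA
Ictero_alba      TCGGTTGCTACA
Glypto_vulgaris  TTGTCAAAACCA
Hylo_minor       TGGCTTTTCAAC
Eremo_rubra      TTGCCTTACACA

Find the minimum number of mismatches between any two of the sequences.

1

Pairwise Hamming distances:
  Ficto_gracilis vs Ictero_alba: 6
  Ficto_gracilis vs Glypto_vulgaris: 4
  Ficto_gracilis vs Hylo_minor: 6
  Ficto_gracilis vs Eremo_rubra: 1
  Ictero_alba vs Glypto_vulgaris: 8
  Ictero_alba vs Hylo_minor: 7
  Ictero_alba vs Eremo_rubra: 6
  Glypto_vulgaris vs Hylo_minor: 10
  Glypto_vulgaris vs Eremo_rubra: 5
  Hylo_minor vs Eremo_rubra: 5
The smallest is 1, between Ficto_gracilis and Eremo_rubra.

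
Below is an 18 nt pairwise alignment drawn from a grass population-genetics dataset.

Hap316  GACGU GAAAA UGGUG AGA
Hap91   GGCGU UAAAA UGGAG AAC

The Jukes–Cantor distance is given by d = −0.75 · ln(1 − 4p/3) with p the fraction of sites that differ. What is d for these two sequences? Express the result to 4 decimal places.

0.3470

Mismatches occur at site 2 (A↔G), site 6 (G↔U), site 14 (U↔A), site 17 (G↔A), site 18 (A↔C).
p = 5/18 = 0.277778.
d = −0.75 · ln(1 − (4/3)·0.277778) = −0.75 · ln(0.629629) = −0.75 · (-0.462625) = 0.3470.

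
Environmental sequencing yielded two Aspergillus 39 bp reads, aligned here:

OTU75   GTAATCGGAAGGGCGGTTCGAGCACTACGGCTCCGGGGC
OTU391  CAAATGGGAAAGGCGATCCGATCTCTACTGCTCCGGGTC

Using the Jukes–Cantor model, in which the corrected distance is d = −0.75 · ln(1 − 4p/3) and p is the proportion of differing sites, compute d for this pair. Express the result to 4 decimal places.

Differing sites — 1:G/C; 2:T/A; 6:C/G; 11:G/A; 16:G/A; 18:T/C; 22:G/T; 24:A/T; 29:G/T; 38:G/T.
p = 10/39 = 0.256410.
d = −0.75 · ln(1 − (4/3)·0.256410) = −0.75 · ln(0.658120) = −0.75 · (-0.418368) = 0.3138.

0.3138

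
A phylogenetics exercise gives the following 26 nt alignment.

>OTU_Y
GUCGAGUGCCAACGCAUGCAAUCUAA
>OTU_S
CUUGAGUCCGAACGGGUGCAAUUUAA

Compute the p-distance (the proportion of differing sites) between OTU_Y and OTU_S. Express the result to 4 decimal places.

Differing sites — 1:G/C; 3:C/U; 8:G/C; 10:C/G; 15:C/G; 16:A/G; 23:C/U.
There are 7 differences over 26 sites, so p = 7/26 = 0.2692.

0.2692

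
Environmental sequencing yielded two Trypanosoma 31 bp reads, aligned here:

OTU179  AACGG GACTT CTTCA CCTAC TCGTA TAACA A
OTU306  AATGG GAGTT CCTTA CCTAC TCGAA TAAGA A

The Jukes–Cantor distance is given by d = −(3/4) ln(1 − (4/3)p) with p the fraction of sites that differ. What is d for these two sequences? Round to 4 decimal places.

0.2239

Mismatches occur at site 3 (C→T), site 8 (C→G), site 12 (T→C), site 14 (C→T), site 24 (T→A), site 29 (C→G).
p = 6/31 = 0.193548.
d = −0.75 · ln(1 − (4/3)·0.193548) = −0.75 · ln(0.741936) = −0.75 · (-0.298492) = 0.2239.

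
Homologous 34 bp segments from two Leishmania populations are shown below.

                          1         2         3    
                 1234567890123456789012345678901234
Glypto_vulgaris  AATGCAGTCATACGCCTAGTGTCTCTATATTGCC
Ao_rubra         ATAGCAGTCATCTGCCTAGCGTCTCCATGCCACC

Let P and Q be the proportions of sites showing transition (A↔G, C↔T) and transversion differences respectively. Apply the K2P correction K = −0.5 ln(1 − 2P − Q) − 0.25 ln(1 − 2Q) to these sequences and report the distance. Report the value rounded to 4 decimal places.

0.3951

Mismatches occur at site 2 (A↔T, transversion), site 3 (T↔A, transversion), site 12 (A↔C, transversion), site 13 (C↔T, transition), site 20 (T↔C, transition), site 26 (T↔C, transition), site 29 (A↔G, transition), site 30 (T↔C, transition), site 31 (T↔C, transition), site 32 (G↔A, transition).
Of the 10 differences, 7 transitions and 3 transversions over 34 sites: P = 7/34 = 0.205882, Q = 3/34 = 0.088235.
d = −0.5·ln(0.500001) − 0.25·ln(0.823530) = −0.5·(-0.693145) − 0.25·(-0.194155) = 0.3951.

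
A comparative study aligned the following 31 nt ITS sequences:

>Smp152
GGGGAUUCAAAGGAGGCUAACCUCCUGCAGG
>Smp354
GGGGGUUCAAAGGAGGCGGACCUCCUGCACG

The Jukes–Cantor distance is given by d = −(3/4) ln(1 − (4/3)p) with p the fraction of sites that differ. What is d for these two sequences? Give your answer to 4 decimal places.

The sequences differ at positions 5 (A/G), 18 (U/G), 19 (A/G), 30 (G/C).
p = 4/31 = 0.129032.
d = −0.75 · ln(1 − (4/3)·0.129032) = −0.75 · ln(0.827957) = −0.75 · (-0.188794) = 0.1416.

0.1416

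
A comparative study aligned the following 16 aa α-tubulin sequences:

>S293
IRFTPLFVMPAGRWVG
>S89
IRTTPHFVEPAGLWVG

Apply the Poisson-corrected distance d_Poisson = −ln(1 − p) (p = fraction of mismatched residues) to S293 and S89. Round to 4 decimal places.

0.2877

The sequences differ at positions 3 (F/T), 6 (L/H), 9 (M/E), 13 (R/L).
p = 4/16 = 0.250000.
d = −ln(1 − 0.250000) = −ln(0.750000) = 0.2877.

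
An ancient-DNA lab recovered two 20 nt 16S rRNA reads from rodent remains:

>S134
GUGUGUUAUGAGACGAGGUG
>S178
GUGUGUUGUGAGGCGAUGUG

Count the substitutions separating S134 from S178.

Mismatches occur at site 8 (A→G), site 13 (A→G), site 17 (G→U).
That gives 3 mismatches out of 20 aligned sites, so the Hamming distance is 3.

3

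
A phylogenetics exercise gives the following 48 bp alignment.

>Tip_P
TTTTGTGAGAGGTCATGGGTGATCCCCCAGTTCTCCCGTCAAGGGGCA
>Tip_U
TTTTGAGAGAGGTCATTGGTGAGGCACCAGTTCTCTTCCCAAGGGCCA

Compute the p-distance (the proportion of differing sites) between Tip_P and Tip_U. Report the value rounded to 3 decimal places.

0.208

The sequences differ at positions 6 (T/A), 17 (G/T), 23 (T/G), 24 (C/G), 26 (C/A), 36 (C/T), 37 (C/T), 38 (G/C), 39 (T/C), 46 (G/C).
There are 10 differences over 48 sites, so p = 10/48 = 0.208.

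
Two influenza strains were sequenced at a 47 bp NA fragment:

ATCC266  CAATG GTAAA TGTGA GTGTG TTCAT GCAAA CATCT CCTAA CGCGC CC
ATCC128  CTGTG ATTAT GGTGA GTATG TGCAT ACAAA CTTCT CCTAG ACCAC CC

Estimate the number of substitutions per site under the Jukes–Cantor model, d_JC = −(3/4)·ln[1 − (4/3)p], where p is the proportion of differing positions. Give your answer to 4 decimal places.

Mismatches occur at site 2 (A/T), site 3 (A/G), site 6 (G/A), site 8 (A/T), site 10 (A/T), site 11 (T/G), site 18 (G/A), site 22 (T/G), site 26 (G/A), site 32 (A/T), site 40 (A/G), site 41 (C/A), site 42 (G/C), site 44 (G/A).
p = 14/47 = 0.297872.
d = −0.75 · ln(1 − (4/3)·0.297872) = −0.75 · ln(0.602837) = −0.75 · (-0.506108) = 0.3796.

0.3796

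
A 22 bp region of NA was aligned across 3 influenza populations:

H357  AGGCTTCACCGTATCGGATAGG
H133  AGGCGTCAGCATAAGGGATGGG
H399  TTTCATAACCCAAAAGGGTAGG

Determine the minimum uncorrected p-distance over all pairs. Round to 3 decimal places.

Pairwise Hamming distances:
  H357 vs H133: 6
  H357 vs H399: 10
  H133 vs H399: 11
The smallest is 6 mismatches, between H357 and H133; p = 6/22 = 0.273.

0.273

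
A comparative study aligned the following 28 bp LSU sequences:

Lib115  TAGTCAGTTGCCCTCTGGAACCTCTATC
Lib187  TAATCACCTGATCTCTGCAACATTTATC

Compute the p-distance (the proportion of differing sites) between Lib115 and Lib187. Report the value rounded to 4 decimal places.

0.2857

Mismatches occur at site 3 (G/A), site 7 (G/C), site 8 (T/C), site 11 (C/A), site 12 (C/T), site 18 (G/C), site 22 (C/A), site 24 (C/T).
There are 8 differences over 28 sites, so p = 8/28 = 0.2857.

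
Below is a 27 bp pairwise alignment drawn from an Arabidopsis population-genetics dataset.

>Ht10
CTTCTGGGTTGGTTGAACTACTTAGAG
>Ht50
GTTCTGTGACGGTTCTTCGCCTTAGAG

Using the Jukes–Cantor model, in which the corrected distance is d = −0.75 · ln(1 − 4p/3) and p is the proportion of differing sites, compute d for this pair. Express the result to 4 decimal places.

0.4408

Mismatches occur at site 1 (C→G), site 7 (G→T), site 9 (T→A), site 10 (T→C), site 15 (G→C), site 16 (A→T), site 17 (A→T), site 19 (T→G), site 20 (A→C).
p = 9/27 = 0.333333.
d = −0.75 · ln(1 − (4/3)·0.333333) = −0.75 · ln(0.555556) = −0.75 · (-0.587786) = 0.4408.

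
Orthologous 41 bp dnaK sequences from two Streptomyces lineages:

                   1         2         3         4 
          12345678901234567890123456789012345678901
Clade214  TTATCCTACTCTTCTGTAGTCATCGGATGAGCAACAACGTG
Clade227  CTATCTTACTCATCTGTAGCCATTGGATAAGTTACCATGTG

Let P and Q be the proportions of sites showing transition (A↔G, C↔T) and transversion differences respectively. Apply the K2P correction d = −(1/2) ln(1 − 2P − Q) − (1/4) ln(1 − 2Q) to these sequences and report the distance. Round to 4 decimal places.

0.3073

The sequences differ at positions 1 (T/C, transition), 6 (C/T, transition), 12 (T/A, transversion), 20 (T/C, transition), 24 (C/T, transition), 29 (G/A, transition), 32 (C/T, transition), 33 (A/T, transversion), 36 (A/C, transversion), 38 (C/T, transition).
Of the 10 differences, 7 transitions and 3 transversions over 41 sites: P = 7/41 = 0.170732, Q = 3/41 = 0.073171.
d = −0.5·ln(0.585365) − 0.25·ln(0.853658) = −0.5·(-0.535520) − 0.25·(-0.158225) = 0.3073.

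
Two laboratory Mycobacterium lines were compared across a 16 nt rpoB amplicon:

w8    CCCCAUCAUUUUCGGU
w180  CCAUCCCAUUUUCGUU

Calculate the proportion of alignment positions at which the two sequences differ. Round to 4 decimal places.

Differing sites — 3:C/A; 4:C/U; 5:A/C; 6:U/C; 15:G/U.
There are 5 differences over 16 sites, so p = 5/16 = 0.3125.

0.3125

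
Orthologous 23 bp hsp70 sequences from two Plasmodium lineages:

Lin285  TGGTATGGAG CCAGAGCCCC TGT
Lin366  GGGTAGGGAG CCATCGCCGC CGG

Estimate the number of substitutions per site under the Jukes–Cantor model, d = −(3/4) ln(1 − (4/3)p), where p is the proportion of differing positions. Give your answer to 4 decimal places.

The sequences differ at positions 1 (T/G), 6 (T/G), 14 (G/T), 15 (A/C), 19 (C/G), 21 (T/C), 23 (T/G).
p = 7/23 = 0.304348.
d = −0.75 · ln(1 − (4/3)·0.304348) = −0.75 · ln(0.594203) = −0.75 · (-0.520534) = 0.3904.

0.3904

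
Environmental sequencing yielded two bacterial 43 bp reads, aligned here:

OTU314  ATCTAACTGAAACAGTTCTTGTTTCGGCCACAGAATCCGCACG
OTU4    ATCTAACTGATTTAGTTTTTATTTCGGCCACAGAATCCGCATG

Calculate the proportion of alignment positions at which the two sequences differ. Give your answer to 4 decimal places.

The sequences differ at positions 11 (A/T), 12 (A/T), 13 (C/T), 18 (C/T), 21 (G/A), 42 (C/T).
There are 6 differences over 43 sites, so p = 6/43 = 0.1395.

0.1395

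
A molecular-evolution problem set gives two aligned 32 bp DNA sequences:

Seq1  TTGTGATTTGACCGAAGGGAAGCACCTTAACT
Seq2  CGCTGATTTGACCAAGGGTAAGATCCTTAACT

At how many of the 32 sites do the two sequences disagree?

Differing sites — 1:T/C; 2:T/G; 3:G/C; 14:G/A; 16:A/G; 19:G/T; 23:C/A; 24:A/T.
That gives 8 mismatches out of 32 aligned sites, so the Hamming distance is 8.

8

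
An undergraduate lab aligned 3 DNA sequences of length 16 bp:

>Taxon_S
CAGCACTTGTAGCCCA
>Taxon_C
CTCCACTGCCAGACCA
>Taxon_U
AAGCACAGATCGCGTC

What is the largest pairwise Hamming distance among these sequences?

Pairwise Hamming distances:
  Taxon_S vs Taxon_C: 6
  Taxon_S vs Taxon_U: 8
  Taxon_C vs Taxon_U: 11
The largest is 11, between Taxon_C and Taxon_U.

11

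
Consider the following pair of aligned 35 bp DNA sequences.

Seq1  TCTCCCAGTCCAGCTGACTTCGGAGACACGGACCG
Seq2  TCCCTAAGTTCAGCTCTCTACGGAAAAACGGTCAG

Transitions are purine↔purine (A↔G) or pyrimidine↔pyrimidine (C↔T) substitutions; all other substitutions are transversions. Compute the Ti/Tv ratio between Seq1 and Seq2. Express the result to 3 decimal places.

0.571

Differing sites — 3:T/C (Ti); 5:C/T (Ti); 6:C/A (Tv); 10:C/T (Ti); 16:G/C (Tv); 17:A/T (Tv); 20:T/A (Tv); 25:G/A (Ti); 27:C/A (Tv); 32:A/T (Tv); 34:C/A (Tv).
Of the 11 differences, 4 transitions and 7 transversions, so Ti/Tv = 4/7 = 0.571.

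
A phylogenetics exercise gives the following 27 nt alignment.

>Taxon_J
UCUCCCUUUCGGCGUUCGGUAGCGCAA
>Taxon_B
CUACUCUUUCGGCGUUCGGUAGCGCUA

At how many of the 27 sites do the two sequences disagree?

5

The sequences differ at positions 1 (U/C), 2 (C/U), 3 (U/A), 5 (C/U), 26 (A/U).
That gives 5 mismatches out of 27 aligned sites, so the Hamming distance is 5.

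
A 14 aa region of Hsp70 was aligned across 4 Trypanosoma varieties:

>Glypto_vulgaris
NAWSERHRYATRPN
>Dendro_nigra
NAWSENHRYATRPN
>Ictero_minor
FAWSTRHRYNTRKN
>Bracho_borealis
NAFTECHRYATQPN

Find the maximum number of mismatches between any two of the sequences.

Pairwise Hamming distances:
  Glypto_vulgaris vs Dendro_nigra: 1
  Glypto_vulgaris vs Ictero_minor: 4
  Glypto_vulgaris vs Bracho_borealis: 4
  Dendro_nigra vs Ictero_minor: 5
  Dendro_nigra vs Bracho_borealis: 4
  Ictero_minor vs Bracho_borealis: 8
The largest is 8, between Ictero_minor and Bracho_borealis.

8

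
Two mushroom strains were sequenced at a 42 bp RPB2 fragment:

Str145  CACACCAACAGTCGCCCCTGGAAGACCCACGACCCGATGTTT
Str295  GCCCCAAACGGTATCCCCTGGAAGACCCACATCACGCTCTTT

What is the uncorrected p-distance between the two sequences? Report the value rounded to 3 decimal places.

0.286

Mismatches occur at site 1 (C↔G), site 2 (A↔C), site 4 (A↔C), site 6 (C↔A), site 10 (A↔G), site 13 (C↔A), site 14 (G↔T), site 31 (G↔A), site 32 (A↔T), site 34 (C↔A), site 37 (A↔C), site 39 (G↔C).
There are 12 differences over 42 sites, so p = 12/42 = 0.286.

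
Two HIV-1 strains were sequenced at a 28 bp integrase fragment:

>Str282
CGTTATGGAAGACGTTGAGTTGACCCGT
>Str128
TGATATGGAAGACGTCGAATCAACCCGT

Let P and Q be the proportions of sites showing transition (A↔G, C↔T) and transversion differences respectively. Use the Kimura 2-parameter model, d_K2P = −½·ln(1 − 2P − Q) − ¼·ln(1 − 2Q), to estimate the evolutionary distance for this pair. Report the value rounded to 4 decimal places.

0.2680

The sequences differ at positions 1 (C/T, transition), 3 (T/A, transversion), 16 (T/C, transition), 19 (G/A, transition), 21 (T/C, transition), 22 (G/A, transition).
Of the 6 differences, 5 transitions and 1 transversion over 28 sites: P = 5/28 = 0.178571, Q = 1/28 = 0.035714.
d = −0.5·ln(0.607144) − 0.25·ln(0.928572) = −0.5·(-0.498989) − 0.25·(-0.074107) = 0.2680.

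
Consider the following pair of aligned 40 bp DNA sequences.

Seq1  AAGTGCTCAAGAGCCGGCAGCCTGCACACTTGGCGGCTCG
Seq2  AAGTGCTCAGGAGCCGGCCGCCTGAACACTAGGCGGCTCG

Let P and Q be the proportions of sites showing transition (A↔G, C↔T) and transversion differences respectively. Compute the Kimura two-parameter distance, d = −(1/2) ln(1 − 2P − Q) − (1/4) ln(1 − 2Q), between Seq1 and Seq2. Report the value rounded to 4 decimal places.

The sequences differ at positions 10 (A/G, transition), 19 (A/C, transversion), 25 (C/A, transversion), 31 (T/A, transversion).
Of the 4 differences, 1 transition and 3 transversions over 40 sites: P = 1/40 = 0.025000, Q = 3/40 = 0.075000.
d = −0.5·ln(0.875000) − 0.25·ln(0.850000) = −0.5·(-0.133531) − 0.25·(-0.162519) = 0.1074.

0.1074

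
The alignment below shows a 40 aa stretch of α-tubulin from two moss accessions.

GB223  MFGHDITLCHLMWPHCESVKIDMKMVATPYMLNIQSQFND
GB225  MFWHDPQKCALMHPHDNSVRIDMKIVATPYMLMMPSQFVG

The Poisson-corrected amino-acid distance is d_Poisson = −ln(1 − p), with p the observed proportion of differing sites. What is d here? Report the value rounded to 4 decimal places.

0.4700

Differing sites — 3:G/W; 6:I/P; 7:T/Q; 8:L/K; 10:H/A; 13:W/H; 16:C/D; 17:E/N; 20:K/R; 25:M/I; 33:N/M; 34:I/M; 35:Q/P; 39:N/V; 40:D/G.
p = 15/40 = 0.375000.
d = −ln(1 − 0.375000) = −ln(0.625000) = 0.4700.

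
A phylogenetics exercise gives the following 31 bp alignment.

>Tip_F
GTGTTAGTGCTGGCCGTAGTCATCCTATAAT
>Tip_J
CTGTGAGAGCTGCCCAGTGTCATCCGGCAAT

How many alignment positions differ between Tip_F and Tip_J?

10

The sequences differ at positions 1 (G/C), 5 (T/G), 8 (T/A), 13 (G/C), 16 (G/A), 17 (T/G), 18 (A/T), 26 (T/G), 27 (A/G), 28 (T/C).
That gives 10 mismatches out of 31 aligned sites, so the Hamming distance is 10.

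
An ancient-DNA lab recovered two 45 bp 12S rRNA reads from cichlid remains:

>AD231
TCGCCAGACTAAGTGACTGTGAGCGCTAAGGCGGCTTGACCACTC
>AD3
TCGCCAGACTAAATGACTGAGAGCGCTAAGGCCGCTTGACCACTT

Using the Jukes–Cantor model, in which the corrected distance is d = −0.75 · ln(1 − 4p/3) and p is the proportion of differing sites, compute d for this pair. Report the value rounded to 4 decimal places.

Differing sites — 13:G/A; 20:T/A; 33:G/C; 45:C/T.
p = 4/45 = 0.088889.
d = −0.75 · ln(1 − (4/3)·0.088889) = −0.75 · ln(0.881481) = −0.75 · (-0.126152) = 0.0946.

0.0946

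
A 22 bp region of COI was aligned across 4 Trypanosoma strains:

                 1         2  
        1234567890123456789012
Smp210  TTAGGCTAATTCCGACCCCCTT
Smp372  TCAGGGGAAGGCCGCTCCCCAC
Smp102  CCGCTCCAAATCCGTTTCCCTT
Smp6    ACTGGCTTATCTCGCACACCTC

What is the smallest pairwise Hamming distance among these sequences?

9

Pairwise Hamming distances:
  Smp210 vs Smp372: 9
  Smp210 vs Smp102: 10
  Smp210 vs Smp6: 10
  Smp372 vs Smp102: 12
  Smp372 vs Smp6: 11
  Smp102 vs Smp6: 14
The smallest is 9, between Smp210 and Smp372.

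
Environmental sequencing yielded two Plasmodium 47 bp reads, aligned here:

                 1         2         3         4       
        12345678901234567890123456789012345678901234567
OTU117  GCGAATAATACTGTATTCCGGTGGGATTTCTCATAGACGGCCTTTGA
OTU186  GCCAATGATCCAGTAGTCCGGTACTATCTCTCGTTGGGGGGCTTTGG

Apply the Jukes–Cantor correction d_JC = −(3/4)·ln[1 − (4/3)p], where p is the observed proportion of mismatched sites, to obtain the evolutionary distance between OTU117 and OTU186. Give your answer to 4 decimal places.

0.4157

Mismatches occur at site 3 (G/C), site 7 (A/G), site 10 (A/C), site 12 (T/A), site 16 (T/G), site 23 (G/A), site 24 (G/C), site 25 (G/T), site 28 (T/C), site 33 (A/G), site 35 (A/T), site 37 (A/G), site 38 (C/G), site 41 (C/G), site 47 (A/G).
p = 15/47 = 0.319149.
d = −0.75 · ln(1 − (4/3)·0.319149) = −0.75 · ln(0.574468) = −0.75 · (-0.554311) = 0.4157.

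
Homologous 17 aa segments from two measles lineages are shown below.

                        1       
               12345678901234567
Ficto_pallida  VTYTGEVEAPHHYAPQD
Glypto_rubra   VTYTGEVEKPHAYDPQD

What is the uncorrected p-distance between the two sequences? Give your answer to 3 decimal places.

0.176

Mismatches occur at site 9 (A/K), site 12 (H/A), site 14 (A/D).
There are 3 differences over 17 sites, so p = 3/17 = 0.176.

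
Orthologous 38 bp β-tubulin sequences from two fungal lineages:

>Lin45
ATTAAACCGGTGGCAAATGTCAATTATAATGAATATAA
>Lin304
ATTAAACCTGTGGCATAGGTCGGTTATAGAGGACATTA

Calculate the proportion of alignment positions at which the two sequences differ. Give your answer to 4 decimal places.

0.2632

Differing sites — 9:G/T; 16:A/T; 18:T/G; 22:A/G; 23:A/G; 29:A/G; 30:T/A; 32:A/G; 34:T/C; 37:A/T.
There are 10 differences over 38 sites, so p = 10/38 = 0.2632.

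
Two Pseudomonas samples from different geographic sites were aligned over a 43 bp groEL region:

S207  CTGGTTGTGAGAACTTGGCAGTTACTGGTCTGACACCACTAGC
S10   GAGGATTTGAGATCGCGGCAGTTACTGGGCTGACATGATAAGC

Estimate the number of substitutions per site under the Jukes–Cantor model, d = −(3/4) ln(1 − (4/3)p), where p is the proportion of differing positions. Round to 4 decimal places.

0.3490

Differing sites — 1:C/G; 2:T/A; 5:T/A; 7:G/T; 13:A/T; 15:T/G; 16:T/C; 29:T/G; 36:C/T; 37:C/G; 39:C/T; 40:T/A.
p = 12/43 = 0.279070.
d = −0.75 · ln(1 − (4/3)·0.279070) = −0.75 · ln(0.627907) = −0.75 · (-0.465363) = 0.3490.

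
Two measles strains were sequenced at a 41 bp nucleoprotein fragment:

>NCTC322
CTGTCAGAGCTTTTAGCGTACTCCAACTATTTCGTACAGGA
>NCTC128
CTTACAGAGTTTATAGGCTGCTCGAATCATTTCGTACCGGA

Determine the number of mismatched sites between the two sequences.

Differing sites — 3:G/T; 4:T/A; 10:C/T; 13:T/A; 17:C/G; 18:G/C; 20:A/G; 24:C/G; 27:C/T; 28:T/C; 38:A/C.
That gives 11 mismatches out of 41 aligned sites, so the Hamming distance is 11.

11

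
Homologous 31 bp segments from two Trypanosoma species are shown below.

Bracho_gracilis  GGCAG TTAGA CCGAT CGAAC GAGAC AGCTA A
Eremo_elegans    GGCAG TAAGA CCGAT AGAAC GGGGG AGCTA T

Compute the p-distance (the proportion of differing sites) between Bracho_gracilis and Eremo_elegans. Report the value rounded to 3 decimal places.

Mismatches occur at site 7 (T↔A), site 16 (C↔A), site 22 (A↔G), site 24 (A↔G), site 25 (C↔G), site 31 (A↔T).
There are 6 differences over 31 sites, so p = 6/31 = 0.194.

0.194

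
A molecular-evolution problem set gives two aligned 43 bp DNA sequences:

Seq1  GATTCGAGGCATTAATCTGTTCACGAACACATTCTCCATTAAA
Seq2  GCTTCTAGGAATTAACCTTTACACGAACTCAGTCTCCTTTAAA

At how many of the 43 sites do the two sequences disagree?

The sequences differ at positions 2 (A/C), 6 (G/T), 10 (C/A), 16 (T/C), 19 (G/T), 21 (T/A), 29 (A/T), 32 (T/G), 38 (A/T).
That gives 9 mismatches out of 43 aligned sites, so the Hamming distance is 9.

9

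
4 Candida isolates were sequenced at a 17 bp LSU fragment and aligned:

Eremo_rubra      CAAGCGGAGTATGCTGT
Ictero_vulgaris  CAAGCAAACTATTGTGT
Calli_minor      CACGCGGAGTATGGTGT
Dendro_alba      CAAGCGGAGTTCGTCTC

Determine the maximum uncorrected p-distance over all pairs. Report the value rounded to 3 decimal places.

0.588

Pairwise Hamming distances:
  Eremo_rubra vs Ictero_vulgaris: 5
  Eremo_rubra vs Calli_minor: 2
  Eremo_rubra vs Dendro_alba: 6
  Ictero_vulgaris vs Calli_minor: 5
  Ictero_vulgaris vs Dendro_alba: 10
  Calli_minor vs Dendro_alba: 7
The largest is 10 mismatches, between Ictero_vulgaris and Dendro_alba; p = 10/17 = 0.588.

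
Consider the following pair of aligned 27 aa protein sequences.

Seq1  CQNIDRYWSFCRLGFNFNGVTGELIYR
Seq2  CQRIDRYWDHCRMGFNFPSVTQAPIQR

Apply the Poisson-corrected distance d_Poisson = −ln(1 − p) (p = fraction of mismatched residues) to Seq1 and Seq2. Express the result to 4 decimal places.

0.4626

Mismatches occur at site 3 (N↔R), site 9 (S↔D), site 10 (F↔H), site 13 (L↔M), site 18 (N↔P), site 19 (G↔S), site 22 (G↔Q), site 23 (E↔A), site 24 (L↔P), site 26 (Y↔Q).
p = 10/27 = 0.370370.
d = −ln(1 − 0.370370) = −ln(0.629630) = 0.4626.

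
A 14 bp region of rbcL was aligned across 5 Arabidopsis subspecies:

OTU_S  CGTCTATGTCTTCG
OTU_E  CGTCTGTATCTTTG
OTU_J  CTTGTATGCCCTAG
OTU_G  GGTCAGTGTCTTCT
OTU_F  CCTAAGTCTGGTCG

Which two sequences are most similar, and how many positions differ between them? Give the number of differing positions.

3

Pairwise Hamming distances:
  OTU_S vs OTU_E: 3
  OTU_S vs OTU_J: 5
  OTU_S vs OTU_G: 4
  OTU_S vs OTU_F: 7
  OTU_E vs OTU_J: 7
  OTU_E vs OTU_G: 5
  OTU_E vs OTU_F: 7
  OTU_J vs OTU_G: 9
  OTU_J vs OTU_F: 9
  OTU_G vs OTU_F: 7
The smallest is 3, between OTU_S and OTU_E.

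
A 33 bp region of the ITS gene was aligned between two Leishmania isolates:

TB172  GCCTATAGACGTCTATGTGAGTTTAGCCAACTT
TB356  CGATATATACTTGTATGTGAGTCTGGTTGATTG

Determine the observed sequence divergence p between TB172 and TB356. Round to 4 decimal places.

Differing sites — 1:G/C; 2:C/G; 3:C/A; 8:G/T; 11:G/T; 13:C/G; 23:T/C; 25:A/G; 27:C/T; 28:C/T; 29:A/G; 31:C/T; 33:T/G.
There are 13 differences over 33 sites, so p = 13/33 = 0.3939.

0.3939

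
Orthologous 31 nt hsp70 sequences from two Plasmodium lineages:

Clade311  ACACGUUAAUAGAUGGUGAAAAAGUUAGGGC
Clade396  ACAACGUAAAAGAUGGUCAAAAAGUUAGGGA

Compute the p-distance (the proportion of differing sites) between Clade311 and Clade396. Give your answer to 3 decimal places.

0.194

Mismatches occur at site 4 (C↔A), site 5 (G↔C), site 6 (U↔G), site 10 (U↔A), site 18 (G↔C), site 31 (C↔A).
There are 6 differences over 31 sites, so p = 6/31 = 0.194.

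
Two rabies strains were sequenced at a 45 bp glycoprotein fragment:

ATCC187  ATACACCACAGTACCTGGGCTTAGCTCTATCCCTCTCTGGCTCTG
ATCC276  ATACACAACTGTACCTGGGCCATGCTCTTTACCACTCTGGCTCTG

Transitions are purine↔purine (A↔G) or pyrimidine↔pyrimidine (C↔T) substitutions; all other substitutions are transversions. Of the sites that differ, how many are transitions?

1

Mismatches occur at site 7 (C↔A, transversion), site 10 (A↔T, transversion), site 21 (T↔C, transition), site 22 (T↔A, transversion), site 23 (A↔T, transversion), site 29 (A↔T, transversion), site 31 (C↔A, transversion), site 34 (T↔A, transversion).
Of the 8 differences, 1 transition and 7 transversions, so the answer is 1.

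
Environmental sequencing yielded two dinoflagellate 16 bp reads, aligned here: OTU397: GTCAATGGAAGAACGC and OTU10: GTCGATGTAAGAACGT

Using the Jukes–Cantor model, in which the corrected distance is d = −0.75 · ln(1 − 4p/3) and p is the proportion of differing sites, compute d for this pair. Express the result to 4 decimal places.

Differing sites — 4:A/G; 8:G/T; 16:C/T.
p = 3/16 = 0.187500.
d = −0.75 · ln(1 − (4/3)·0.187500) = −0.75 · ln(0.750000) = −0.75 · (-0.287682) = 0.2158.

0.2158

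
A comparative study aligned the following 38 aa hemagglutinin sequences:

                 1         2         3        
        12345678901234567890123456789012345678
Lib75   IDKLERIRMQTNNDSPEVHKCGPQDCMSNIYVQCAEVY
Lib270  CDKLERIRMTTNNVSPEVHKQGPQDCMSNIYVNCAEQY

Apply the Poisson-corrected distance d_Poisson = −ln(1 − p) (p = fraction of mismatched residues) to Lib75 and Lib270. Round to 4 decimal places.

The sequences differ at positions 1 (I/C), 10 (Q/T), 14 (D/V), 21 (C/Q), 33 (Q/N), 37 (V/Q).
p = 6/38 = 0.157895.
d = −ln(1 − 0.157895) = −ln(0.842105) = 0.1719.

0.1719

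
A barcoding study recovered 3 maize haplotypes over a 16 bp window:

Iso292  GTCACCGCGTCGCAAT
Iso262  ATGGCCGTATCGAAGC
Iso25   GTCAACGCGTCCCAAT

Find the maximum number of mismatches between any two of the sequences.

Pairwise Hamming distances:
  Iso292 vs Iso262: 8
  Iso292 vs Iso25: 2
  Iso262 vs Iso25: 10
The largest is 10, between Iso262 and Iso25.

10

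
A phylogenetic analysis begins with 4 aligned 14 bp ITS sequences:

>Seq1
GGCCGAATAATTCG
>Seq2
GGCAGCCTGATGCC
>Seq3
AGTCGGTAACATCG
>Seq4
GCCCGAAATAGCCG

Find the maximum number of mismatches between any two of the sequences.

Pairwise Hamming distances:
  Seq1 vs Seq2: 6
  Seq1 vs Seq3: 7
  Seq1 vs Seq4: 5
  Seq2 vs Seq3: 11
  Seq2 vs Seq4: 9
  Seq3 vs Seq4: 9
The largest is 11, between Seq2 and Seq3.

11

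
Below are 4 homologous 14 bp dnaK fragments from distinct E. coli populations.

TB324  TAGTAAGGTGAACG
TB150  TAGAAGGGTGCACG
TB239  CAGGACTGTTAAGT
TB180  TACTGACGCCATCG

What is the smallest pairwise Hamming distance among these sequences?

Pairwise Hamming distances:
  TB324 vs TB150: 3
  TB324 vs TB239: 7
  TB324 vs TB180: 6
  TB150 vs TB239: 8
  TB150 vs TB180: 9
  TB239 vs TB180: 11
The smallest is 3, between TB324 and TB150.

3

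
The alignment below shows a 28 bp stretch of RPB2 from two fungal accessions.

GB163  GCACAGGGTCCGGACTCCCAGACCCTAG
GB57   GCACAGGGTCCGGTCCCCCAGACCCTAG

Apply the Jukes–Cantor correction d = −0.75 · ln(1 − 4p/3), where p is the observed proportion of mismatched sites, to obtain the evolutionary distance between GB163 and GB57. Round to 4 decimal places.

The sequences differ at positions 14 (A/T), 16 (T/C).
p = 2/28 = 0.071429.
d = −0.75 · ln(1 − (4/3)·0.071429) = −0.75 · ln(0.904761) = −0.75 · (-0.100084) = 0.0751.

0.0751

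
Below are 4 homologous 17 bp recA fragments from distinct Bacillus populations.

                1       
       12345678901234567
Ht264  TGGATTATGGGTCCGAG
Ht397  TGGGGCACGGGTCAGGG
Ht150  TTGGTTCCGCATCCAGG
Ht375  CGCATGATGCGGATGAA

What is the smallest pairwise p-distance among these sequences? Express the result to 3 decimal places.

0.353

Pairwise Hamming distances:
  Ht264 vs Ht397: 6
  Ht264 vs Ht150: 8
  Ht264 vs Ht375: 8
  Ht397 vs Ht150: 8
  Ht397 vs Ht375: 12
  Ht150 vs Ht375: 14
The smallest is 6 mismatches, between Ht264 and Ht397; p = 6/17 = 0.353.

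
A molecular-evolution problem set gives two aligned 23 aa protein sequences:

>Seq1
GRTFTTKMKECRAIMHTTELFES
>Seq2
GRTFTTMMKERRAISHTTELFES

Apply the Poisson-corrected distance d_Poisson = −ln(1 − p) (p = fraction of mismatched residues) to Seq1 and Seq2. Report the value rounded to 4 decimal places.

The sequences differ at positions 7 (K/M), 11 (C/R), 15 (M/S).
p = 3/23 = 0.130435.
d = −ln(1 − 0.130435) = −ln(0.869565) = 0.1398.

0.1398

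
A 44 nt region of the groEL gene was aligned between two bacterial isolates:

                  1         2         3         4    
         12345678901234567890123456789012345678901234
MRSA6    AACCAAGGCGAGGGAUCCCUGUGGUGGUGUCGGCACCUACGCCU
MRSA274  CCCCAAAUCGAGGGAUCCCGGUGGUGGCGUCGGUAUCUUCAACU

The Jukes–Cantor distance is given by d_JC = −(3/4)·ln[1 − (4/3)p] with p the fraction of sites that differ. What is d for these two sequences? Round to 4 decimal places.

The sequences differ at positions 1 (A/C), 2 (A/C), 7 (G/A), 8 (G/U), 20 (U/G), 28 (U/C), 34 (C/U), 36 (C/U), 39 (A/U), 41 (G/A), 42 (C/A).
p = 11/44 = 0.250000.
d = −0.75 · ln(1 − (4/3)·0.250000) = −0.75 · ln(0.666667) = −0.75 · (-0.405465) = 0.3041.

0.3041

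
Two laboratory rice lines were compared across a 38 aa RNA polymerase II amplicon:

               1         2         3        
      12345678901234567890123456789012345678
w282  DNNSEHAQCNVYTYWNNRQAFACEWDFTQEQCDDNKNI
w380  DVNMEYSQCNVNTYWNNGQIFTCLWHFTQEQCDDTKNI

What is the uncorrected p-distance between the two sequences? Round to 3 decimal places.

Differing sites — 2:N/V; 4:S/M; 6:H/Y; 7:A/S; 12:Y/N; 18:R/G; 20:A/I; 22:A/T; 24:E/L; 26:D/H; 35:N/T.
There are 11 differences over 38 sites, so p = 11/38 = 0.289.

0.289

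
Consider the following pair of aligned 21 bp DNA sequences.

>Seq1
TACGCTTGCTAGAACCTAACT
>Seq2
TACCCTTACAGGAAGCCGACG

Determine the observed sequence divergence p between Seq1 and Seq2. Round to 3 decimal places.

The sequences differ at positions 4 (G/C), 8 (G/A), 10 (T/A), 11 (A/G), 15 (C/G), 17 (T/C), 18 (A/G), 21 (T/G).
There are 8 differences over 21 sites, so p = 8/21 = 0.381.

0.381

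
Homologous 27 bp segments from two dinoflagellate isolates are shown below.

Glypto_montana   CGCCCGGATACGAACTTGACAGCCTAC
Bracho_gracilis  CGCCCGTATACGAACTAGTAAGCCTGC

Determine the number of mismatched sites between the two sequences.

The sequences differ at positions 7 (G/T), 17 (T/A), 19 (A/T), 20 (C/A), 26 (A/G).
That gives 5 mismatches out of 27 aligned sites, so the Hamming distance is 5.

5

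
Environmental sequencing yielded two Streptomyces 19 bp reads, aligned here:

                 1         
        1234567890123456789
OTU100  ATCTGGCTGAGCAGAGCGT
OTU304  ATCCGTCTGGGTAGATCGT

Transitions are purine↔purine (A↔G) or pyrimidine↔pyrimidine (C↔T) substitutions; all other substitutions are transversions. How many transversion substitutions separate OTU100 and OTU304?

2

The sequences differ at positions 4 (T/C, transition), 6 (G/T, transversion), 10 (A/G, transition), 12 (C/T, transition), 16 (G/T, transversion).
Of the 5 differences, 3 transitions and 2 transversions, so the answer is 2.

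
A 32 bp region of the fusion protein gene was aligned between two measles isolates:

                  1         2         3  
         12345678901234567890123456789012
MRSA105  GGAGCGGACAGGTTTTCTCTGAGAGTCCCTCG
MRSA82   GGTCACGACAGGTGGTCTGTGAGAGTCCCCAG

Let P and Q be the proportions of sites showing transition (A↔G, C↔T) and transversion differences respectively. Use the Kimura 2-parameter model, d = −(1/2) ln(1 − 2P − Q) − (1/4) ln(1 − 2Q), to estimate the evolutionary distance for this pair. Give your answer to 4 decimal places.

Mismatches occur at site 3 (A/T, transversion), site 4 (G/C, transversion), site 5 (C/A, transversion), site 6 (G/C, transversion), site 14 (T/G, transversion), site 15 (T/G, transversion), site 19 (C/G, transversion), site 30 (T/C, transition), site 31 (C/A, transversion).
Of the 9 differences, 1 transition and 8 transversions over 32 sites: P = 1/32 = 0.031250, Q = 8/32 = 0.250000.
d = −0.5·ln(0.687500) − 0.25·ln(0.500000) = −0.5·(-0.374693) − 0.25·(-0.693147) = 0.3606.

0.3606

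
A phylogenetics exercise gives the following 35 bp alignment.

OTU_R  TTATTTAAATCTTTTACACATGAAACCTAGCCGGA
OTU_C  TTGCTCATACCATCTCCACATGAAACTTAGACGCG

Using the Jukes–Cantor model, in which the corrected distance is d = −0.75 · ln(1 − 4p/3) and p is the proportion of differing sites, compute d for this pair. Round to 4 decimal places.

0.4582

Differing sites — 3:A/G; 4:T/C; 6:T/C; 8:A/T; 10:T/C; 12:T/A; 14:T/C; 16:A/C; 27:C/T; 31:C/A; 34:G/C; 35:A/G.
p = 12/35 = 0.342857.
d = −0.75 · ln(1 − (4/3)·0.342857) = −0.75 · ln(0.542857) = −0.75 · (-0.610909) = 0.4582.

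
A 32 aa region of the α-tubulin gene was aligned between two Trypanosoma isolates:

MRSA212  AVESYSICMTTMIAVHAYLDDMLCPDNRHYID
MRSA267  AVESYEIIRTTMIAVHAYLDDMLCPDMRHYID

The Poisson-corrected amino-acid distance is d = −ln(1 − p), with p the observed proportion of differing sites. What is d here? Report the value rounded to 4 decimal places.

0.1335

The sequences differ at positions 6 (S/E), 8 (C/I), 9 (M/R), 27 (N/M).
p = 4/32 = 0.125000.
d = −ln(1 − 0.125000) = −ln(0.875000) = 0.1335.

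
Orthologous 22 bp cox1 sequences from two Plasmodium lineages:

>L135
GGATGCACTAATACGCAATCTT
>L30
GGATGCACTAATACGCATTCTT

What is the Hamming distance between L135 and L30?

1

Differing sites — 18:A/T.
That gives 1 mismatch out of 22 aligned sites, so the Hamming distance is 1.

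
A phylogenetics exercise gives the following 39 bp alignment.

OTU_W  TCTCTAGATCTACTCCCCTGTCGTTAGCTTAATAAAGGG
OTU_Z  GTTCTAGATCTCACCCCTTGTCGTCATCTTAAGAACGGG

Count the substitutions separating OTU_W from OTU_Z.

10

The sequences differ at positions 1 (T/G), 2 (C/T), 12 (A/C), 13 (C/A), 14 (T/C), 18 (C/T), 25 (T/C), 27 (G/T), 33 (T/G), 36 (A/C).
That gives 10 mismatches out of 39 aligned sites, so the Hamming distance is 10.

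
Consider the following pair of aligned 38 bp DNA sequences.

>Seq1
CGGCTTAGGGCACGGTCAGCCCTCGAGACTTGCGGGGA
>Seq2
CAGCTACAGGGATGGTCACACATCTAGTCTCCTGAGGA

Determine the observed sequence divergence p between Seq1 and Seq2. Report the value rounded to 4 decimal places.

0.3947

The sequences differ at positions 2 (G/A), 6 (T/A), 7 (A/C), 8 (G/A), 11 (C/G), 13 (C/T), 19 (G/C), 20 (C/A), 22 (C/A), 25 (G/T), 28 (A/T), 31 (T/C), 32 (G/C), 33 (C/T), 35 (G/A).
There are 15 differences over 38 sites, so p = 15/38 = 0.3947.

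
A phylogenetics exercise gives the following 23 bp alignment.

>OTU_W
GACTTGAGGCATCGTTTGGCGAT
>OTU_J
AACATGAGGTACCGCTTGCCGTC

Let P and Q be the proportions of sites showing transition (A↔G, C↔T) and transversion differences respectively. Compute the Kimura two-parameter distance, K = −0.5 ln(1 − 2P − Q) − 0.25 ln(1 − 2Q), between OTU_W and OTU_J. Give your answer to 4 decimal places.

Differing sites — 1:G/A (Ti); 4:T/A (Tv); 10:C/T (Ti); 12:T/C (Ti); 15:T/C (Ti); 19:G/C (Tv); 22:A/T (Tv); 23:T/C (Ti).
Of the 8 differences, 5 transitions and 3 transversions over 23 sites: P = 5/23 = 0.217391, Q = 3/23 = 0.130435.
d = −0.5·ln(0.434783) − 0.25·ln(0.739130) = −0.5·(-0.832908) − 0.25·(-0.302281) = 0.4920.

0.4920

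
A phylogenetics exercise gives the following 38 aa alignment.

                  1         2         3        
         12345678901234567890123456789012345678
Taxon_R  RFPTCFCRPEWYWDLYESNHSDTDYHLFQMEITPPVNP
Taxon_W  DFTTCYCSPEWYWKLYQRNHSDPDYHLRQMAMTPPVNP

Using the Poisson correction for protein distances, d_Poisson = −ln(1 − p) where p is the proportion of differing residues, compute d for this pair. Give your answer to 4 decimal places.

0.3417

Mismatches occur at site 1 (R↔D), site 3 (P↔T), site 6 (F↔Y), site 8 (R↔S), site 14 (D↔K), site 17 (E↔Q), site 18 (S↔R), site 23 (T↔P), site 28 (F↔R), site 31 (E↔A), site 32 (I↔M).
p = 11/38 = 0.289474.
d = −ln(1 − 0.289474) = −ln(0.710526) = 0.3417.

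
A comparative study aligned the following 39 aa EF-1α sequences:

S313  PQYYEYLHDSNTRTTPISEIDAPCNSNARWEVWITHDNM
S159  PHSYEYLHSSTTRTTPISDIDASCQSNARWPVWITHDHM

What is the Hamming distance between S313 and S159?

9

Mismatches occur at site 2 (Q↔H), site 3 (Y↔S), site 9 (D↔S), site 11 (N↔T), site 19 (E↔D), site 23 (P↔S), site 25 (N↔Q), site 31 (E↔P), site 38 (N↔H).
That gives 9 mismatches out of 39 aligned sites, so the Hamming distance is 9.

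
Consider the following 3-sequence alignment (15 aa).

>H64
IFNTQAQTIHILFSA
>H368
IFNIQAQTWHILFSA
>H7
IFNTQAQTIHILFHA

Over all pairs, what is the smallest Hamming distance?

Pairwise Hamming distances:
  H64 vs H368: 2
  H64 vs H7: 1
  H368 vs H7: 3
The smallest is 1, between H64 and H7.

1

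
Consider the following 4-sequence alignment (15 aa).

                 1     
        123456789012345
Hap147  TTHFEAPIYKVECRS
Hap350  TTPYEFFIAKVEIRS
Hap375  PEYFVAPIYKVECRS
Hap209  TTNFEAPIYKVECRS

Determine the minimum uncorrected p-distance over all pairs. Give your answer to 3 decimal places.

0.067

Pairwise Hamming distances:
  Hap147 vs Hap350: 6
  Hap147 vs Hap375: 4
  Hap147 vs Hap209: 1
  Hap350 vs Hap375: 9
  Hap350 vs Hap209: 6
  Hap375 vs Hap209: 4
The smallest is 1 mismatch, between Hap147 and Hap209; p = 1/15 = 0.067.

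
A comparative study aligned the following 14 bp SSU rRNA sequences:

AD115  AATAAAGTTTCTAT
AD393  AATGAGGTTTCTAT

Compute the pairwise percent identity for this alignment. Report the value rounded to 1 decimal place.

The sequences differ at positions 4 (A/G), 6 (A/G).
12 of the 14 sites match, so the percent identity is 12/14 × 100 = 85.7%.

85.7%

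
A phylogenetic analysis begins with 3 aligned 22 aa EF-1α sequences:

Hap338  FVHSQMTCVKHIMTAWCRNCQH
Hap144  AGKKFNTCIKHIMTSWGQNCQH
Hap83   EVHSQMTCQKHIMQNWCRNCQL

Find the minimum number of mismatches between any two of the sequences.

Pairwise Hamming distances:
  Hap338 vs Hap144: 10
  Hap338 vs Hap83: 5
  Hap144 vs Hap83: 12
The smallest is 5, between Hap338 and Hap83.

5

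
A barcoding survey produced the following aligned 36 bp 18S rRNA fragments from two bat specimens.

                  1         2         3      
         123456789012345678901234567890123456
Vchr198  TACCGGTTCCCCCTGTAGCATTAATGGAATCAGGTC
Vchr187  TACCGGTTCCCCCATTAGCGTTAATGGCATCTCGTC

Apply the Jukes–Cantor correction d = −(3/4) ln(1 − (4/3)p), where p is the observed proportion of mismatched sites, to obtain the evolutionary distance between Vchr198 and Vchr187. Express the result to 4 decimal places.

0.1885

Differing sites — 14:T/A; 15:G/T; 20:A/G; 28:A/C; 32:A/T; 33:G/C.
p = 6/36 = 0.166667.
d = −0.75 · ln(1 − (4/3)·0.166667) = −0.75 · ln(0.777777) = −0.75 · (-0.251315) = 0.1885.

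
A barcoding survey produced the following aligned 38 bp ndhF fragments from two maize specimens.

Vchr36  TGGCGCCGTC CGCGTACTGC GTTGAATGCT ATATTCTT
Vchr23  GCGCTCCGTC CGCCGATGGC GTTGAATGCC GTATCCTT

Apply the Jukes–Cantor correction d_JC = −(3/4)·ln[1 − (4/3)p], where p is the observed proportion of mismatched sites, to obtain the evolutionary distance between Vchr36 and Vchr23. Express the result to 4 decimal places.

The sequences differ at positions 1 (T/G), 2 (G/C), 5 (G/T), 14 (G/C), 15 (T/G), 17 (C/T), 18 (T/G), 30 (T/C), 31 (A/G), 35 (T/C).
p = 10/38 = 0.263158.
d = −0.75 · ln(1 − (4/3)·0.263158) = −0.75 · ln(0.649123) = −0.75 · (-0.432133) = 0.3241.

0.3241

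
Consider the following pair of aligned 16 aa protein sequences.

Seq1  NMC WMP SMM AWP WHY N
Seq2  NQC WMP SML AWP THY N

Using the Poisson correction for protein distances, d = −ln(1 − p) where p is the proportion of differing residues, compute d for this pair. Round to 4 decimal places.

0.2076

The sequences differ at positions 2 (M/Q), 9 (M/L), 13 (W/T).
p = 3/16 = 0.187500.
d = −ln(1 − 0.187500) = −ln(0.812500) = 0.2076.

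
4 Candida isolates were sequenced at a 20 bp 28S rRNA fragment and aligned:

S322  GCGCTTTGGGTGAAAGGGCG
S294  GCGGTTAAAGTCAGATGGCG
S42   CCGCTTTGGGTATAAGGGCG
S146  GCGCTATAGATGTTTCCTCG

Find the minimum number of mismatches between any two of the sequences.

Pairwise Hamming distances:
  S322 vs S294: 7
  S322 vs S42: 3
  S322 vs S146: 9
  S294 vs S42: 9
  S294 vs S146: 12
  S42 vs S146: 10
The smallest is 3, between S322 and S42.

3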